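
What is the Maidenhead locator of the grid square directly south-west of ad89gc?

AD89fb

Longitude subsquare g = 6; −1 → 5 = f.
Latitude subsquare c = 2; −1 → 1 = b.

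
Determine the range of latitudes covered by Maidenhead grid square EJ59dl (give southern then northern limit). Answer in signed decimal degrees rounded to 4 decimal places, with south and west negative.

9.4583, 9.5000

Field E=4, J=9: +4·20° lon, +9·10° lat → SW at lon -100°, lat 0°.
Square 5, 9: +5·2° lon, +9·1° lat → SW at lon -90°, lat 9°.
Subsquare d=3, l=11: +3·0.0833333° lon, +11·0.0416667° lat → SW at lon -89.75°, lat 9.45833°.
Cell spans 0.0833333° lon × 0.0416667° lat.
south 9.4583, north 9.5000.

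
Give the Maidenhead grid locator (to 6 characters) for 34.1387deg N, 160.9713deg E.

Shift to the Maidenhead origin (180°W, 90°S): lon 340.9713, lat 124.1387.
Field: lon ⌊340.9713/20⌋ = 17 → R; lat ⌊124.1387/10⌋ = 12 → M.
Square: lon ⌊0.9713/2⌋ = 0; lat ⌊4.1387/1⌋ = 4.
Subsquare: lon ⌊0.9713/0.0833333⌋ = 11 → l; lat ⌊0.1387/0.0416667⌋ = 3 → d.

RM04ld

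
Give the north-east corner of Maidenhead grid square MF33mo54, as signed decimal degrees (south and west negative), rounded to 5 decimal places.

Field M=12, F=5: +12·20° lon, +5·10° lat → SW at lon 60°, lat -40°.
Square 3, 3: +3·2° lon, +3·1° lat → SW at lon 66°, lat -37°.
Subsquare m=12, o=14: +12·0.0833333° lon, +14·0.0416667° lat → SW at lon 67°, lat -36.4167°.
Extended square 5, 4: +5·0.00833333° lon, +4·0.00416667° lat → SW at lon 67.0417°, lat -36.4°.
Cell spans 0.00833333° lon × 0.00416667° lat. NE corner is SW corner plus one full cell.
latitude -36.39583, longitude 67.05000.

-36.39583, 67.05000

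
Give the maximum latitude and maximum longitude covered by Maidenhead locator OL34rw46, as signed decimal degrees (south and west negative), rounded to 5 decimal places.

Field O=14, L=11: +14·20° lon, +11·10° lat → SW at lon 100°, lat 20°.
Square 3, 4: +3·2° lon, +4·1° lat → SW at lon 106°, lat 24°.
Subsquare r=17, w=22: +17·0.0833333° lon, +22·0.0416667° lat → SW at lon 107.417°, lat 24.9167°.
Extended square 4, 6: +4·0.00833333° lon, +6·0.00416667° lat → SW at lon 107.45°, lat 24.9417°.
Cell spans 0.00833333° lon × 0.00416667° lat. NE corner is SW corner plus one full cell.
latitude 24.94583, longitude 107.45833.

24.94583, 107.45833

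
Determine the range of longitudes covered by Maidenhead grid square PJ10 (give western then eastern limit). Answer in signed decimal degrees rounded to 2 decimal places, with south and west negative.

122.00, 124.00

Field P=15, J=9: +15·20° lon, +9·10° lat → SW at lon 120°, lat 0°.
Square 1, 0: +1·2° lon, +0·1° lat → SW at lon 122°, lat 0°.
Cell spans 2° lon × 1° lat.
west 122.00, east 124.00.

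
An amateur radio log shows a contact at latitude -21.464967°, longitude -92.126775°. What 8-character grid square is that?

Add 180° to longitude and 90° to latitude: 87.87323, 68.53503.
Field: lon ⌊87.87323/20⌋ = 4 → E; lat ⌊68.53503/10⌋ = 6 → G.
Square: lon ⌊7.87323/2⌋ = 3; lat ⌊8.53503/1⌋ = 8.
Subsquare: lon ⌊1.87323/0.0833333⌋ = 22 → w; lat ⌊0.53503/0.0416667⌋ = 12 → m.
Extended square: lon ⌊0.03989/0.00833333⌋ = 4; lat ⌊0.03503/0.00416667⌋ = 8.

EG38wm48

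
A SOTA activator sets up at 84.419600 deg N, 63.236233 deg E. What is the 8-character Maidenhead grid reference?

Offset from 180°W / 90°S: lon 243.23623°, lat 174.41960°.
Field: 243.23623/20 → 12 → M, 174.41960/10 → 17 → R; chars MR.
Square: 3.23623/2 → 1, 4.41960/1 → 4; chars 14.
Subsquare: 1.23623/0.0833333 → 14 → o, 0.41960/0.0416667 → 10 → k; chars ok.
Extended square: 0.06957/0.00833333 → 8, 0.00293/0.00416667 → 0; chars 80.

MR14ok80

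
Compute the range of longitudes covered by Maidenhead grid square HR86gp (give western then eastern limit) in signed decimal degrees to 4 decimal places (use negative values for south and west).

Field H=7, R=17: +7·20° lon, +17·10° lat → SW at lon -40°, lat 80°.
Square 8, 6: +8·2° lon, +6·1° lat → SW at lon -24°, lat 86°.
Subsquare g=6, p=15: +6·0.0833333° lon, +15·0.0416667° lat → SW at lon -23.5°, lat 86.625°.
Cell spans 0.0833333° lon × 0.0416667° lat.
west -23.5000, east -23.4167.

-23.5000, -23.4167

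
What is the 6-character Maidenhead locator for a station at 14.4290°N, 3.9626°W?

Shift to the Maidenhead origin (180°W, 90°S): lon 176.0374, lat 104.4290.
Field: lon ⌊176.0374/20⌋ = 8 → I; lat ⌊104.4290/10⌋ = 10 → K.
Square: lon ⌊16.0374/2⌋ = 8; lat ⌊4.4290/1⌋ = 4.
Subsquare: lon ⌊0.0374/0.0833333⌋ = 0 → a; lat ⌊0.4290/0.0416667⌋ = 10 → k.

IK84ak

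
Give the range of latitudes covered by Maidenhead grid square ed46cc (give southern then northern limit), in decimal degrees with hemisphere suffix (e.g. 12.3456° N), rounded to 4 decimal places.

53.9167° S, 53.8750° S

Field E=4, D=3: +4·20° lon, +3·10° lat → SW at lon -100°, lat -60°.
Square 4, 6: +4·2° lon, +6·1° lat → SW at lon -92°, lat -54°.
Subsquare c=2, c=2: +2·0.0833333° lon, +2·0.0416667° lat → SW at lon -91.8333°, lat -53.9167°.
Cell spans 0.0833333° lon × 0.0416667° lat.
south 53.9167° S, north 53.8750° S.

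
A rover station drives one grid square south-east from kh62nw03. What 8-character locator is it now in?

KH62nw12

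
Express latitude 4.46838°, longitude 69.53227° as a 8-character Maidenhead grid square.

Shift to the Maidenhead origin (180°W, 90°S): lon 249.53227, lat 94.46838.
Field: 249.53227/20 → 12 → M, 94.46838/10 → 9 → J; chars MJ.
Square: 9.53227/2 → 4, 4.46838/1 → 4; chars 44.
Subsquare: 1.53227/0.0833333 → 18 → s, 0.46838/0.0416667 → 11 → l; chars sl.
Extended square: 0.03227/0.00833333 → 3, 0.01005/0.00416667 → 2; chars 32.

MJ44sl32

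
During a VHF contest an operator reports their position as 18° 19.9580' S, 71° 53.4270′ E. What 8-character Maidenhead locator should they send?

MH51wq60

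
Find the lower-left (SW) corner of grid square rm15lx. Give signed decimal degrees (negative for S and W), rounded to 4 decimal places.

35.9583, 162.9167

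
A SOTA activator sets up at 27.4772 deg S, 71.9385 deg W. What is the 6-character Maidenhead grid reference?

Add 180° to longitude and 90° to latitude: 108.0615, 62.5228.
Field (20°×10°, letters A–R): 108.0615/20 → 5 → F, 62.5228/10 → 6 → G; chars FG.
Square (2°×1°, digits 0–9): 8.0615/2 → 4, 2.5228/1 → 2; chars 42.
Subsquare (5′×2.5′, letters a–x): 0.0615/0.0833333 → 0 → a, 0.5228/0.0416667 → 12 → m; chars am.

FG42am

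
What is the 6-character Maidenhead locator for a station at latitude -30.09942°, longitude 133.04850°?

PF69mv

Add 180° to longitude and 90° to latitude: 313.0485, 59.9006.
Field: lon ⌊313.0485/20⌋ = 15 → P; lat ⌊59.9006/10⌋ = 5 → F.
Square: lon ⌊13.0485/2⌋ = 6; lat ⌊9.9006/1⌋ = 9.
Subsquare: lon ⌊1.0485/0.0833333⌋ = 12 → m; lat ⌊0.9006/0.0416667⌋ = 21 → v.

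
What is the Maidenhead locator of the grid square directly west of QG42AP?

Longitude subsquare a = 0; −1 → -1, wraps to 23 = x, carry into square.
Longitude square 4; −1 → 3.
The latitude characters are unchanged.

QG32xp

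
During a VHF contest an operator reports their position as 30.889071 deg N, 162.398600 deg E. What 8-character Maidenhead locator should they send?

RM10ev73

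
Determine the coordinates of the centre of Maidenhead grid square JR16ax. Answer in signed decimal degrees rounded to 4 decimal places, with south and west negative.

86.9792, 2.0417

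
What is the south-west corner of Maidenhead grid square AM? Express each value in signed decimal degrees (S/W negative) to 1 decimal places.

30.0, -180.0

Field A=0, M=12: +0·20° lon, +12·10° lat → SW at lon -180°, lat 30°.
latitude 30.0, longitude -180.0.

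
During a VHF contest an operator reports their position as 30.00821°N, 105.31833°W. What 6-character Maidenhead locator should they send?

Add 180° to longitude and 90° to latitude: 74.6817, 120.0082.
Field (20°×10°, letters A–R): 74.6817/20 → 3 → D, 120.0082/10 → 12 → M; chars DM.
Square (2°×1°, digits 0–9): 14.6817/2 → 7, 0.0082/1 → 0; chars 70.
Subsquare (5′×2.5′, letters a–x): 0.6817/0.0833333 → 8 → i, 0.0082/0.0416667 → 0 → a; chars ia.

DM70ia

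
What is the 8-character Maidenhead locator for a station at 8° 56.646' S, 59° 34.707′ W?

GI01fb03

Add 180° to longitude and 90° to latitude: 120.42155, 81.05590.
Field: 120.42155/20 → 6 → G, 81.05590/10 → 8 → I; chars GI.
Square: 0.42155/2 → 0, 1.05590/1 → 1; chars 01.
Subsquare: 0.42155/0.0833333 → 5 → f, 0.05590/0.0416667 → 1 → b; chars fb.
Extended square: 0.00488/0.00833333 → 0, 0.01423/0.00416667 → 3; chars 03.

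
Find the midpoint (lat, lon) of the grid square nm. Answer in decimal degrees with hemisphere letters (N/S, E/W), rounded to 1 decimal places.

35.0° N, 90.0° E

Field N=13, M=12: +13·20° lon, +12·10° lat → SW at lon 80°, lat 30°.
Cell spans 20° lon × 10° lat. Centre is SW corner plus half of each.
latitude 35.0° N, longitude 90.0° E.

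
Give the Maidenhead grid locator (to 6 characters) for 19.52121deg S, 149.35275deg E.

QH40ql

Offset from 180°W / 90°S: lon 329.3528°, lat 70.4788°.
Field: lon ⌊329.3528/20⌋ = 16 → Q; lat ⌊70.4788/10⌋ = 7 → H.
Square: lon ⌊9.3528/2⌋ = 4; lat ⌊0.4788/1⌋ = 0.
Subsquare: lon ⌊1.3528/0.0833333⌋ = 16 → q; lat ⌊0.4788/0.0416667⌋ = 11 → l.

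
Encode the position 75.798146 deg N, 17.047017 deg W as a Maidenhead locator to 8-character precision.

Shift to the Maidenhead origin (180°W, 90°S): lon 162.95298, lat 165.79815.
Field: lon ⌊162.95298/20⌋ = 8 → I; lat ⌊165.79815/10⌋ = 16 → Q.
Square: lon ⌊2.95298/2⌋ = 1; lat ⌊5.79815/1⌋ = 5.
Subsquare: lon ⌊0.95298/0.0833333⌋ = 11 → l; lat ⌊0.79815/0.0416667⌋ = 19 → t.
Extended square: lon ⌊0.03632/0.00833333⌋ = 4; lat ⌊0.00648/0.00416667⌋ = 1.

IQ15lt41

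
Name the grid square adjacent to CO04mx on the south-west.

Longitude subsquare m = 12; −1 → 11 = l.
Latitude subsquare x = 23; −1 → 22 = w.

CO04lw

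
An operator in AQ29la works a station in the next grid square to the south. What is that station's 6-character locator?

AQ28lx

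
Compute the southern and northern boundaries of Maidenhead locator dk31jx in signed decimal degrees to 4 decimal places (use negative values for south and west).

11.9583, 12.0000

Field D=3, K=10: +3·20° lon, +10·10° lat → SW at lon -120°, lat 10°.
Square 3, 1: +3·2° lon, +1·1° lat → SW at lon -114°, lat 11°.
Subsquare j=9, x=23: +9·0.0833333° lon, +23·0.0416667° lat → SW at lon -113.25°, lat 11.9583°.
Cell spans 0.0833333° lon × 0.0416667° lat.
south 11.9583, north 12.0000.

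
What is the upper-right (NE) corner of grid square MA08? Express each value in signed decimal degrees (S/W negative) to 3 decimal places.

-81.000, 62.000

Field M=12, A=0: +12·20° lon, +0·10° lat → SW at lon 60°, lat -90°.
Square 0, 8: +0·2° lon, +8·1° lat → SW at lon 60°, lat -82°.
Cell spans 2° lon × 1° lat. NE corner is SW corner plus one full cell.
latitude -81.000, longitude 62.000.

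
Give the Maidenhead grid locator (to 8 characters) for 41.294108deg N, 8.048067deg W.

Add 180° to longitude and 90° to latitude: 171.95193, 131.29411.
Field: lon ⌊171.95193/20⌋ = 8 → I; lat ⌊131.29411/10⌋ = 13 → N.
Square: lon ⌊11.95193/2⌋ = 5; lat ⌊1.29411/1⌋ = 1.
Subsquare: lon ⌊1.95193/0.0833333⌋ = 23 → x; lat ⌊0.29411/0.0416667⌋ = 7 → h.
Extended square: lon ⌊0.03527/0.00833333⌋ = 4; lat ⌊0.00244/0.00416667⌋ = 0.

IN51xh40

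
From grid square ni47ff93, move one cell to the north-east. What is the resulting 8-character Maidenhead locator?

Longitude extended square 9; +1 → 10, wraps to 0, carry into subsquare.
Longitude subsquare f = 5; +1 → 6 = g.
Latitude extended square 3; +1 → 4.

NI47gf04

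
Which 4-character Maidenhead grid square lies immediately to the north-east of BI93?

CI04

Longitude square 9; +1 → 10, wraps to 0, carry into field.
Longitude field B = 1; +1 → 2 = C.
Latitude square 3; +1 → 4.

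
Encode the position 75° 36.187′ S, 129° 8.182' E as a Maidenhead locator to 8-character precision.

Shift to the Maidenhead origin (180°W, 90°S): lon 309.13637, lat 14.39688.
Field (20°×10°, letters A–R): 309.13637/20 → 15 → P, 14.39688/10 → 1 → B; chars PB.
Square (2°×1°, digits 0–9): 9.13637/2 → 4, 4.39688/1 → 4; chars 44.
Subsquare (5′×2.5′, letters a–x): 1.13637/0.0833333 → 13 → n, 0.39688/0.0416667 → 9 → j; chars nj.
Extended square (30″×15″, digits 0–9): 0.05303/0.00833333 → 6, 0.02188/0.00416667 → 5; chars 65.

PB44nj65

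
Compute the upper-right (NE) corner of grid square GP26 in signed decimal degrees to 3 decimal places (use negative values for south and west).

Field G=6, P=15: +6·20° lon, +15·10° lat → SW at lon -60°, lat 60°.
Square 2, 6: +2·2° lon, +6·1° lat → SW at lon -56°, lat 66°.
Cell spans 2° lon × 1° lat. NE corner is SW corner plus one full cell.
latitude 67.000, longitude -54.000.

67.000, -54.000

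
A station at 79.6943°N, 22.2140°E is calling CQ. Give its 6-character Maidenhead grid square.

KQ19cq

Shift to the Maidenhead origin (180°W, 90°S): lon 202.2140, lat 169.6943.
Field: lon ⌊202.2140/20⌋ = 10 → K; lat ⌊169.6943/10⌋ = 16 → Q.
Square: lon ⌊2.2140/2⌋ = 1; lat ⌊9.6943/1⌋ = 9.
Subsquare: lon ⌊0.2140/0.0833333⌋ = 2 → c; lat ⌊0.6943/0.0416667⌋ = 16 → q.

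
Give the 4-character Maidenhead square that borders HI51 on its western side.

Longitude square 5; −1 → 4.
The latitude characters are unchanged.

HI41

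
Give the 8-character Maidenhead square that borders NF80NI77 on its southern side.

NF80ni76

Latitude extended square 7; −1 → 6.
The longitude characters are unchanged.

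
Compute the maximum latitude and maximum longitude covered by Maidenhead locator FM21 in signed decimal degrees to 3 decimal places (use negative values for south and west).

Field F=5, M=12: +5·20° lon, +12·10° lat → SW at lon -80°, lat 30°.
Square 2, 1: +2·2° lon, +1·1° lat → SW at lon -76°, lat 31°.
Cell spans 2° lon × 1° lat. NE corner is SW corner plus one full cell.
latitude 32.000, longitude -74.000.

32.000, -74.000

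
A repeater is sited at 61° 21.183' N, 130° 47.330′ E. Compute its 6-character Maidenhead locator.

PP51ji

Shift to the Maidenhead origin (180°W, 90°S): lon 310.7888, lat 151.3530.
Field: lon ⌊310.7888/20⌋ = 15 → P; lat ⌊151.3530/10⌋ = 15 → P.
Square: lon ⌊10.7888/2⌋ = 5; lat ⌊1.3530/1⌋ = 1.
Subsquare: lon ⌊0.7888/0.0833333⌋ = 9 → j; lat ⌊0.3530/0.0416667⌋ = 8 → i.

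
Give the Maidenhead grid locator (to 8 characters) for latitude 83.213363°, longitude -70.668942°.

FR43pf91

Add 180° to longitude and 90° to latitude: 109.33106, 173.21336.
Field (20°×10°, letters A–R): 109.33106/20 → 5 → F, 173.21336/10 → 17 → R; chars FR.
Square (2°×1°, digits 0–9): 9.33106/2 → 4, 3.21336/1 → 3; chars 43.
Subsquare (5′×2.5′, letters a–x): 1.33106/0.0833333 → 15 → p, 0.21336/0.0416667 → 5 → f; chars pf.
Extended square (30″×15″, digits 0–9): 0.08106/0.00833333 → 9, 0.00503/0.00416667 → 1; chars 91.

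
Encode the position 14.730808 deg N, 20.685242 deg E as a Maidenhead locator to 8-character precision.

KK04ir25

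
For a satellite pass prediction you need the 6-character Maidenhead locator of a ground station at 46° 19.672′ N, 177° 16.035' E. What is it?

RN86ph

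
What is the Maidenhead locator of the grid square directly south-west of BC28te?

Longitude subsquare t = 19; −1 → 18 = s.
Latitude subsquare e = 4; −1 → 3 = d.

BC28sd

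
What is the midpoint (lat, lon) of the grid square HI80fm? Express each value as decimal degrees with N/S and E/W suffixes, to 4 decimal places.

9.4792° S, 23.5417° W

Field H=7, I=8: +7·20° lon, +8·10° lat → SW at lon -40°, lat -10°.
Square 8, 0: +8·2° lon, +0·1° lat → SW at lon -24°, lat -10°.
Subsquare f=5, m=12: +5·0.0833333° lon, +12·0.0416667° lat → SW at lon -23.5833°, lat -9.5°.
Cell spans 0.0833333° lon × 0.0416667° lat. Centre is SW corner plus half of each.
latitude 9.4792° S, longitude 23.5417° W.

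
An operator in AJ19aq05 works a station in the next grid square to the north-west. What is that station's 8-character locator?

AJ09xq96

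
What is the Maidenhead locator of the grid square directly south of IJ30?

Latitude square 0; −1 → -1, wraps to 9, carry into field.
Latitude field J = 9; −1 → 8 = I.
The longitude characters are unchanged.

II39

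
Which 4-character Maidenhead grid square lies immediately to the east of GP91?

HP01

Longitude square 9; +1 → 10, wraps to 0, carry into field.
Longitude field G = 6; +1 → 7 = H.
The latitude characters are unchanged.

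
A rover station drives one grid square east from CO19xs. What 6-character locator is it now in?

Longitude subsquare x = 23; +1 → 24, wraps to 0 = a, carry into square.
Longitude square 1; +1 → 2.
The latitude characters are unchanged.

CO29as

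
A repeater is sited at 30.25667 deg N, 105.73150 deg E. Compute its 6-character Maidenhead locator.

OM20ug

Shift to the Maidenhead origin (180°W, 90°S): lon 285.7315, lat 120.2567.
Field: 285.7315/20 → 14 → O, 120.2567/10 → 12 → M; chars OM.
Square: 5.7315/2 → 2, 0.2567/1 → 0; chars 20.
Subsquare: 1.7315/0.0833333 → 20 → u, 0.2567/0.0416667 → 6 → g; chars ug.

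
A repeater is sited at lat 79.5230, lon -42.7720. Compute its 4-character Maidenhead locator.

GQ89

Offset from 180°W / 90°S: lon 137.23°, lat 169.52°.
Field: 137.23/20 → 6 → G, 169.52/10 → 16 → Q; chars GQ.
Square: 17.23/2 → 8, 9.52/1 → 9; chars 89.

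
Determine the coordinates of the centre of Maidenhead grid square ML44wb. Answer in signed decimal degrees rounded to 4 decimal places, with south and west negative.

24.0625, 69.8750

Field M=12, L=11: +12·20° lon, +11·10° lat → SW at lon 60°, lat 20°.
Square 4, 4: +4·2° lon, +4·1° lat → SW at lon 68°, lat 24°.
Subsquare w=22, b=1: +22·0.0833333° lon, +1·0.0416667° lat → SW at lon 69.8333°, lat 24.0417°.
Cell spans 0.0833333° lon × 0.0416667° lat. Centre is SW corner plus half of each.
latitude 24.0625, longitude 69.8750.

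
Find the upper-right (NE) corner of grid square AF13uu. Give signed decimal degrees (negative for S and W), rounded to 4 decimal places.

-36.1250, -176.2500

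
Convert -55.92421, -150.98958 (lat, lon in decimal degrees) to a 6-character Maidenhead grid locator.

BD44mb

Offset from 180°W / 90°S: lon 29.0104°, lat 34.0758°.
Field: lon ⌊29.0104/20⌋ = 1 → B; lat ⌊34.0758/10⌋ = 3 → D.
Square: lon ⌊9.0104/2⌋ = 4; lat ⌊4.0758/1⌋ = 4.
Subsquare: lon ⌊1.0104/0.0833333⌋ = 12 → m; lat ⌊0.0758/0.0416667⌋ = 1 → b.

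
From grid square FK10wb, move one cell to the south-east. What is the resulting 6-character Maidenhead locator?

FK10xa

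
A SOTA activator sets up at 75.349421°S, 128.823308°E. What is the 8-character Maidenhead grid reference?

PB44jp86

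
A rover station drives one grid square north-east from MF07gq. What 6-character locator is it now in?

MF07hr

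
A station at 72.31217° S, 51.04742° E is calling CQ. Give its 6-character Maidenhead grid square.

Offset from 180°W / 90°S: lon 231.0474°, lat 17.6878°.
Field: 231.0474/20 → 11 → L, 17.6878/10 → 1 → B; chars LB.
Square: 11.0474/2 → 5, 7.6878/1 → 7; chars 57.
Subsquare: 1.0474/0.0833333 → 12 → m, 0.6878/0.0416667 → 16 → q; chars mq.

LB57mq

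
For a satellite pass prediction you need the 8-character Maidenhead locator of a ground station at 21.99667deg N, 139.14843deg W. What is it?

Shift to the Maidenhead origin (180°W, 90°S): lon 40.85157, lat 111.99667.
Field (20°×10°, letters A–R): lon ⌊40.85157/20⌋ = 2 → C; lat ⌊111.99667/10⌋ = 11 → L.
Square (2°×1°, digits 0–9): lon ⌊0.85157/2⌋ = 0; lat ⌊1.99667/1⌋ = 1.
Subsquare (5′×2.5′, letters a–x): lon ⌊0.85157/0.0833333⌋ = 10 → k; lat ⌊0.99667/0.0416667⌋ = 23 → x.
Extended square (30″×15″, digits 0–9): lon ⌊0.01824/0.00833333⌋ = 2; lat ⌊0.03834/0.00416667⌋ = 9.

CL01kx29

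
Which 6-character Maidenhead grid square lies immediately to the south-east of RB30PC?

RB30qb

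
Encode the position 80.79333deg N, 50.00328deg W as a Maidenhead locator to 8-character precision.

GR40xt90

Shift to the Maidenhead origin (180°W, 90°S): lon 129.99672, lat 170.79333.
Field: 129.99672/20 → 6 → G, 170.79333/10 → 17 → R; chars GR.
Square: 9.99672/2 → 4, 0.79333/1 → 0; chars 40.
Subsquare: 1.99672/0.0833333 → 23 → x, 0.79333/0.0416667 → 19 → t; chars xt.
Extended square: 0.08005/0.00833333 → 9, 0.00166/0.00416667 → 0; chars 90.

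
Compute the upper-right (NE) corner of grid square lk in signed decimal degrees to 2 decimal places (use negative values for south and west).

20.00, 60.00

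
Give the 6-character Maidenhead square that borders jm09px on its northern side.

JN00pa

Latitude subsquare x = 23; +1 → 24, wraps to 0 = a, carry into square.
Latitude square 9; +1 → 10, wraps to 0, carry into field.
Latitude field M = 12; +1 → 13 = N.
The longitude characters are unchanged.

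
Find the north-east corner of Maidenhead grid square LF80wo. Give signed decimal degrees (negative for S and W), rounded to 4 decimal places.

Field L=11, F=5: +11·20° lon, +5·10° lat → SW at lon 40°, lat -40°.
Square 8, 0: +8·2° lon, +0·1° lat → SW at lon 56°, lat -40°.
Subsquare w=22, o=14: +22·0.0833333° lon, +14·0.0416667° lat → SW at lon 57.8333°, lat -39.4167°.
Cell spans 0.0833333° lon × 0.0416667° lat. NE corner is SW corner plus one full cell.
latitude -39.3750, longitude 57.9167.

-39.3750, 57.9167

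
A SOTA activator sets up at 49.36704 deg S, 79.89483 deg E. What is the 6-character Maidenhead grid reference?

Offset from 180°W / 90°S: lon 259.8948°, lat 40.6330°.
Field (20°×10°, letters A–R): lon ⌊259.8948/20⌋ = 12 → M; lat ⌊40.6330/10⌋ = 4 → E.
Square (2°×1°, digits 0–9): lon ⌊19.8948/2⌋ = 9; lat ⌊0.6330/1⌋ = 0.
Subsquare (5′×2.5′, letters a–x): lon ⌊1.8948/0.0833333⌋ = 22 → w; lat ⌊0.6330/0.0416667⌋ = 15 → p.

ME90wp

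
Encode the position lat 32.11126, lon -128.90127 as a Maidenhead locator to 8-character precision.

CM52nc16

Offset from 180°W / 90°S: lon 51.09873°, lat 122.11126°.
Field: 51.09873/20 → 2 → C, 122.11126/10 → 12 → M; chars CM.
Square: 11.09873/2 → 5, 2.11126/1 → 2; chars 52.
Subsquare: 1.09873/0.0833333 → 13 → n, 0.11126/0.0416667 → 2 → c; chars nc.
Extended square: 0.01540/0.00833333 → 1, 0.02793/0.00416667 → 6; chars 16.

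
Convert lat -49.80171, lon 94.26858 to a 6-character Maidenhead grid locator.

Shift to the Maidenhead origin (180°W, 90°S): lon 274.2686, lat 40.1983.
Field (20°×10°, letters A–R): lon ⌊274.2686/20⌋ = 13 → N; lat ⌊40.1983/10⌋ = 4 → E.
Square (2°×1°, digits 0–9): lon ⌊14.2686/2⌋ = 7; lat ⌊0.1983/1⌋ = 0.
Subsquare (5′×2.5′, letters a–x): lon ⌊0.2686/0.0833333⌋ = 3 → d; lat ⌊0.1983/0.0416667⌋ = 4 → e.

NE70de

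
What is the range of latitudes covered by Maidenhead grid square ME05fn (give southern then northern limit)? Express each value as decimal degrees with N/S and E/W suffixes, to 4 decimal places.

Field M=12, E=4: +12·20° lon, +4·10° lat → SW at lon 60°, lat -50°.
Square 0, 5: +0·2° lon, +5·1° lat → SW at lon 60°, lat -45°.
Subsquare f=5, n=13: +5·0.0833333° lon, +13·0.0416667° lat → SW at lon 60.4167°, lat -44.4583°.
Cell spans 0.0833333° lon × 0.0416667° lat.
south 44.4583° S, north 44.4167° S.

44.4583° S, 44.4167° S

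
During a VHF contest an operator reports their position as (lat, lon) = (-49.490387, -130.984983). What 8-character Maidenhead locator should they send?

CE40mm12

Add 180° to longitude and 90° to latitude: 49.01502, 40.50961.
Field: 49.01502/20 → 2 → C, 40.50961/10 → 4 → E; chars CE.
Square: 9.01502/2 → 4, 0.50961/1 → 0; chars 40.
Subsquare: 1.01502/0.0833333 → 12 → m, 0.50961/0.0416667 → 12 → m; chars mm.
Extended square: 0.01502/0.00833333 → 1, 0.00961/0.00416667 → 2; chars 12.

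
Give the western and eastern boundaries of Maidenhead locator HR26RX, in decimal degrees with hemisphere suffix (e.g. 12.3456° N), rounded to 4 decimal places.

34.5833° W, 34.5000° W

Field H=7, R=17: +7·20° lon, +17·10° lat → SW at lon -40°, lat 80°.
Square 2, 6: +2·2° lon, +6·1° lat → SW at lon -36°, lat 86°.
Subsquare r=17, x=23: +17·0.0833333° lon, +23·0.0416667° lat → SW at lon -34.5833°, lat 86.9583°.
Cell spans 0.0833333° lon × 0.0416667° lat.
west 34.5833° W, east 34.5000° W.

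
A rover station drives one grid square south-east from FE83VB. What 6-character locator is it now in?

FE83wa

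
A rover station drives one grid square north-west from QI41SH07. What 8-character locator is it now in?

Longitude extended square 0; −1 → -1, wraps to 9, carry into subsquare.
Longitude subsquare s = 18; −1 → 17 = r.
Latitude extended square 7; +1 → 8.

QI41rh98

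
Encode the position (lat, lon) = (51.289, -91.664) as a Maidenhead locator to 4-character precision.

EO41

Add 180° to longitude and 90° to latitude: 88.34, 141.29.
Field (20°×10°, letters A–R): 88.34/20 → 4 → E, 141.29/10 → 14 → O; chars EO.
Square (2°×1°, digits 0–9): 8.34/2 → 4, 1.29/1 → 1; chars 41.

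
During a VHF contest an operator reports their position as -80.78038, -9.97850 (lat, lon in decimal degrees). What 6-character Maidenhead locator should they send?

Shift to the Maidenhead origin (180°W, 90°S): lon 170.0215, lat 9.2196.
Field: lon ⌊170.0215/20⌋ = 8 → I; lat ⌊9.2196/10⌋ = 0 → A.
Square: lon ⌊10.0215/2⌋ = 5; lat ⌊9.2196/1⌋ = 9.
Subsquare: lon ⌊0.0215/0.0833333⌋ = 0 → a; lat ⌊0.2196/0.0416667⌋ = 5 → f.

IA59af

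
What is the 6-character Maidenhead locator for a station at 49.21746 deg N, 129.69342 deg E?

PN49uf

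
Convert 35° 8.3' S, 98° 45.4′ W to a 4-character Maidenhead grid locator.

EF04

Add 180° to longitude and 90° to latitude: 81.24, 54.86.
Field: lon ⌊81.24/20⌋ = 4 → E; lat ⌊54.86/10⌋ = 5 → F.
Square: lon ⌊1.24/2⌋ = 0; lat ⌊4.86/1⌋ = 4.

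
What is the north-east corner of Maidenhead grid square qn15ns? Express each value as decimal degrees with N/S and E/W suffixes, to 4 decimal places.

45.7917° N, 143.1667° E

Field Q=16, N=13: +16·20° lon, +13·10° lat → SW at lon 140°, lat 40°.
Square 1, 5: +1·2° lon, +5·1° lat → SW at lon 142°, lat 45°.
Subsquare n=13, s=18: +13·0.0833333° lon, +18·0.0416667° lat → SW at lon 143.083°, lat 45.75°.
Cell spans 0.0833333° lon × 0.0416667° lat. NE corner is SW corner plus one full cell.
latitude 45.7917° N, longitude 143.1667° E.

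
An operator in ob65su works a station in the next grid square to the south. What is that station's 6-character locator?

OB65st

Latitude subsquare u = 20; −1 → 19 = t.
The longitude characters are unchanged.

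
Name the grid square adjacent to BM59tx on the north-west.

BN50sa

Longitude subsquare t = 19; −1 → 18 = s.
Latitude subsquare x = 23; +1 → 24, wraps to 0 = a, carry into square.
Latitude square 9; +1 → 10, wraps to 0, carry into field.
Latitude field M = 12; +1 → 13 = N.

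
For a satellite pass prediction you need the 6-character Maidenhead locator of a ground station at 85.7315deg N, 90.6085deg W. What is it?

Offset from 180°W / 90°S: lon 89.3915°, lat 175.7315°.
Field: 89.3915/20 → 4 → E, 175.7315/10 → 17 → R; chars ER.
Square: 9.3915/2 → 4, 5.7315/1 → 5; chars 45.
Subsquare: 1.3915/0.0833333 → 16 → q, 0.7315/0.0416667 → 17 → r; chars qr.

ER45qr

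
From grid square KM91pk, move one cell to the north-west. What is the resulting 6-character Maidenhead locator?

KM91ol

Longitude subsquare p = 15; −1 → 14 = o.
Latitude subsquare k = 10; +1 → 11 = l.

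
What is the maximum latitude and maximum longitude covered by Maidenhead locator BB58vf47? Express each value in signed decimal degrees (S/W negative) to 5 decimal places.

-71.75833, -148.20833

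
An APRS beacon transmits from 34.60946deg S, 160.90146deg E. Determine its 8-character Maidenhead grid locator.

Add 180° to longitude and 90° to latitude: 340.90146, 55.39054.
Field (20°×10°, letters A–R): 340.90146/20 → 17 → R, 55.39054/10 → 5 → F; chars RF.
Square (2°×1°, digits 0–9): 0.90146/2 → 0, 5.39054/1 → 5; chars 05.
Subsquare (5′×2.5′, letters a–x): 0.90146/0.0833333 → 10 → k, 0.39054/0.0416667 → 9 → j; chars kj.
Extended square (30″×15″, digits 0–9): 0.06813/0.00833333 → 8, 0.01554/0.00416667 → 3; chars 83.

RF05kj83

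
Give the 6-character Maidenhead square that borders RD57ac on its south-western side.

RD47xb

Longitude subsquare a = 0; −1 → -1, wraps to 23 = x, carry into square.
Longitude square 5; −1 → 4.
Latitude subsquare c = 2; −1 → 1 = b.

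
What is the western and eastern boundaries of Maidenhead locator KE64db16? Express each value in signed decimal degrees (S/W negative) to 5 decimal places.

32.25833, 32.26667

Field K=10, E=4: +10·20° lon, +4·10° lat → SW at lon 20°, lat -50°.
Square 6, 4: +6·2° lon, +4·1° lat → SW at lon 32°, lat -46°.
Subsquare d=3, b=1: +3·0.0833333° lon, +1·0.0416667° lat → SW at lon 32.25°, lat -45.9583°.
Extended square 1, 6: +1·0.00833333° lon, +6·0.00416667° lat → SW at lon 32.2583°, lat -45.9333°.
Cell spans 0.00833333° lon × 0.00416667° lat.
west 32.25833, east 32.26667.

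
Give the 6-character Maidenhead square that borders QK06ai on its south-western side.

Longitude subsquare a = 0; −1 → -1, wraps to 23 = x, carry into square.
Longitude square 0; −1 → -1, wraps to 9, carry into field.
Longitude field Q = 16; −1 → 15 = P.
Latitude subsquare i = 8; −1 → 7 = h.

PK96xh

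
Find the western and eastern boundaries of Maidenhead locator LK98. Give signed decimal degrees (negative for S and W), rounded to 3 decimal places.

Field L=11, K=10: +11·20° lon, +10·10° lat → SW at lon 40°, lat 10°.
Square 9, 8: +9·2° lon, +8·1° lat → SW at lon 58°, lat 18°.
Cell spans 2° lon × 1° lat.
west 58.000, east 60.000.

58.000, 60.000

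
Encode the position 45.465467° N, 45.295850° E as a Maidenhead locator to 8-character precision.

Shift to the Maidenhead origin (180°W, 90°S): lon 225.29585, lat 135.46547.
Field: lon ⌊225.29585/20⌋ = 11 → L; lat ⌊135.46547/10⌋ = 13 → N.
Square: lon ⌊5.29585/2⌋ = 2; lat ⌊5.46547/1⌋ = 5.
Subsquare: lon ⌊1.29585/0.0833333⌋ = 15 → p; lat ⌊0.46547/0.0416667⌋ = 11 → l.
Extended square: lon ⌊0.04585/0.00833333⌋ = 5; lat ⌊0.00713/0.00416667⌋ = 1.

LN25pl51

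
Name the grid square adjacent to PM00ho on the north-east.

Longitude subsquare h = 7; +1 → 8 = i.
Latitude subsquare o = 14; +1 → 15 = p.

PM00ip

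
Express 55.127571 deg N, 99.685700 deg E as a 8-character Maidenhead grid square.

Offset from 180°W / 90°S: lon 279.68570°, lat 145.12757°.
Field: lon ⌊279.68570/20⌋ = 13 → N; lat ⌊145.12757/10⌋ = 14 → O.
Square: lon ⌊19.68570/2⌋ = 9; lat ⌊5.12757/1⌋ = 5.
Subsquare: lon ⌊1.68570/0.0833333⌋ = 20 → u; lat ⌊0.12757/0.0416667⌋ = 3 → d.
Extended square: lon ⌊0.01903/0.00833333⌋ = 2; lat ⌊0.00257/0.00416667⌋ = 0.

NO95ud20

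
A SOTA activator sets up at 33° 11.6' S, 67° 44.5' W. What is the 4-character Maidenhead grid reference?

FF66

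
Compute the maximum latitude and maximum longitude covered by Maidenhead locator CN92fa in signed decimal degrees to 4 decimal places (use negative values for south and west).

Field C=2, N=13: +2·20° lon, +13·10° lat → SW at lon -140°, lat 40°.
Square 9, 2: +9·2° lon, +2·1° lat → SW at lon -122°, lat 42°.
Subsquare f=5, a=0: +5·0.0833333° lon, +0·0.0416667° lat → SW at lon -121.583°, lat 42°.
Cell spans 0.0833333° lon × 0.0416667° lat. NE corner is SW corner plus one full cell.
latitude 42.0417, longitude -121.5000.

42.0417, -121.5000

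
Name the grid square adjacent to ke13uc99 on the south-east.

KE13vc08

Longitude extended square 9; +1 → 10, wraps to 0, carry into subsquare.
Longitude subsquare u = 20; +1 → 21 = v.
Latitude extended square 9; −1 → 8.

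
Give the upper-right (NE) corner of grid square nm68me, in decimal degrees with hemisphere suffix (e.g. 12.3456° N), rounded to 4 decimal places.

38.2083° N, 93.0833° E

Field N=13, M=12: +13·20° lon, +12·10° lat → SW at lon 80°, lat 30°.
Square 6, 8: +6·2° lon, +8·1° lat → SW at lon 92°, lat 38°.
Subsquare m=12, e=4: +12·0.0833333° lon, +4·0.0416667° lat → SW at lon 93°, lat 38.1667°.
Cell spans 0.0833333° lon × 0.0416667° lat. NE corner is SW corner plus one full cell.
latitude 38.2083° N, longitude 93.0833° E.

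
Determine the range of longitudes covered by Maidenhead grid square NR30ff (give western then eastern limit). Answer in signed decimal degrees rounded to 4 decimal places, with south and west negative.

86.4167, 86.5000

Field N=13, R=17: +13·20° lon, +17·10° lat → SW at lon 80°, lat 80°.
Square 3, 0: +3·2° lon, +0·1° lat → SW at lon 86°, lat 80°.
Subsquare f=5, f=5: +5·0.0833333° lon, +5·0.0416667° lat → SW at lon 86.4167°, lat 80.2083°.
Cell spans 0.0833333° lon × 0.0416667° lat.
west 86.4167, east 86.5000.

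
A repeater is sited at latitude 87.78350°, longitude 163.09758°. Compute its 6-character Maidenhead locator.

Add 180° to longitude and 90° to latitude: 343.0976, 177.7835.
Field (20°×10°, letters A–R): 343.0976/20 → 17 → R, 177.7835/10 → 17 → R; chars RR.
Square (2°×1°, digits 0–9): 3.0976/2 → 1, 7.7835/1 → 7; chars 17.
Subsquare (5′×2.5′, letters a–x): 1.0976/0.0833333 → 13 → n, 0.7835/0.0416667 → 18 → s; chars ns.

RR17ns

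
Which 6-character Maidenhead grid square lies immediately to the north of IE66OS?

IE66ot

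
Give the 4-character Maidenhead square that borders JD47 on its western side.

Longitude square 4; −1 → 3.
The latitude characters are unchanged.

JD37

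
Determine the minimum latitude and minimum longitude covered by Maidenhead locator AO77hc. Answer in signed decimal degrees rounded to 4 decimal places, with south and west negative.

57.0833, -165.4167

Field A=0, O=14: +0·20° lon, +14·10° lat → SW at lon -180°, lat 50°.
Square 7, 7: +7·2° lon, +7·1° lat → SW at lon -166°, lat 57°.
Subsquare h=7, c=2: +7·0.0833333° lon, +2·0.0416667° lat → SW at lon -165.417°, lat 57.0833°.
latitude 57.0833, longitude -165.4167.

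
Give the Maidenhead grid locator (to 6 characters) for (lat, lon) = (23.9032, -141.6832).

BL93dv

Add 180° to longitude and 90° to latitude: 38.3168, 113.9032.
Field: 38.3168/20 → 1 → B, 113.9032/10 → 11 → L; chars BL.
Square: 18.3168/2 → 9, 3.9032/1 → 3; chars 93.
Subsquare: 0.3168/0.0833333 → 3 → d, 0.9032/0.0416667 → 21 → v; chars dv.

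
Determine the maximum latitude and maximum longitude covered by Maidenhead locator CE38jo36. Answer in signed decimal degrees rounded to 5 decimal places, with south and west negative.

-41.38750, -133.21667

Field C=2, E=4: +2·20° lon, +4·10° lat → SW at lon -140°, lat -50°.
Square 3, 8: +3·2° lon, +8·1° lat → SW at lon -134°, lat -42°.
Subsquare j=9, o=14: +9·0.0833333° lon, +14·0.0416667° lat → SW at lon -133.25°, lat -41.4167°.
Extended square 3, 6: +3·0.00833333° lon, +6·0.00416667° lat → SW at lon -133.225°, lat -41.3917°.
Cell spans 0.00833333° lon × 0.00416667° lat. NE corner is SW corner plus one full cell.
latitude -41.38750, longitude -133.21667.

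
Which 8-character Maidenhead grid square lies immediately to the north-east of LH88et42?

Longitude extended square 4; +1 → 5.
Latitude extended square 2; +1 → 3.

LH88et53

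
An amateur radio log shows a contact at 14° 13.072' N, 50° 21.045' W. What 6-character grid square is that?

Offset from 180°W / 90°S: lon 129.6492°, lat 104.2179°.
Field (20°×10°, letters A–R): lon ⌊129.6492/20⌋ = 6 → G; lat ⌊104.2179/10⌋ = 10 → K.
Square (2°×1°, digits 0–9): lon ⌊9.6492/2⌋ = 4; lat ⌊4.2179/1⌋ = 4.
Subsquare (5′×2.5′, letters a–x): lon ⌊1.6492/0.0833333⌋ = 19 → t; lat ⌊0.2179/0.0416667⌋ = 5 → f.

GK44tf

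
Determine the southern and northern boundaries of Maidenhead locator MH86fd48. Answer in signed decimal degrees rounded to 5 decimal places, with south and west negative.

Field M=12, H=7: +12·20° lon, +7·10° lat → SW at lon 60°, lat -20°.
Square 8, 6: +8·2° lon, +6·1° lat → SW at lon 76°, lat -14°.
Subsquare f=5, d=3: +5·0.0833333° lon, +3·0.0416667° lat → SW at lon 76.4167°, lat -13.875°.
Extended square 4, 8: +4·0.00833333° lon, +8·0.00416667° lat → SW at lon 76.45°, lat -13.8417°.
Cell spans 0.00833333° lon × 0.00416667° lat.
south -13.84167, north -13.83750.

-13.84167, -13.83750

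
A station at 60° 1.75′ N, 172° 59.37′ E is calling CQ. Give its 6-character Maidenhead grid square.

Shift to the Maidenhead origin (180°W, 90°S): lon 352.9895, lat 150.0292.
Field: lon ⌊352.9895/20⌋ = 17 → R; lat ⌊150.0292/10⌋ = 15 → P.
Square: lon ⌊12.9895/2⌋ = 6; lat ⌊0.0292/1⌋ = 0.
Subsquare: lon ⌊0.9895/0.0833333⌋ = 11 → l; lat ⌊0.0292/0.0416667⌋ = 0 → a.

RP60la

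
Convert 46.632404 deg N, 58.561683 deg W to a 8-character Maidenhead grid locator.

Shift to the Maidenhead origin (180°W, 90°S): lon 121.43832, lat 136.63240.
Field: lon ⌊121.43832/20⌋ = 6 → G; lat ⌊136.63240/10⌋ = 13 → N.
Square: lon ⌊1.43832/2⌋ = 0; lat ⌊6.63240/1⌋ = 6.
Subsquare: lon ⌊1.43832/0.0833333⌋ = 17 → r; lat ⌊0.63240/0.0416667⌋ = 15 → p.
Extended square: lon ⌊0.02165/0.00833333⌋ = 2; lat ⌊0.00740/0.00416667⌋ = 1.

GN06rp21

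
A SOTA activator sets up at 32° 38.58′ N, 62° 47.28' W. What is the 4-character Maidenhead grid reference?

Offset from 180°W / 90°S: lon 117.21°, lat 122.64°.
Field: lon ⌊117.21/20⌋ = 5 → F; lat ⌊122.64/10⌋ = 12 → M.
Square: lon ⌊17.21/2⌋ = 8; lat ⌊2.64/1⌋ = 2.

FM82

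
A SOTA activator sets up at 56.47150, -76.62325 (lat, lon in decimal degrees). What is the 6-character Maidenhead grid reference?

FO16ql

Offset from 180°W / 90°S: lon 103.3768°, lat 146.4715°.
Field: 103.3768/20 → 5 → F, 146.4715/10 → 14 → O; chars FO.
Square: 3.3768/2 → 1, 6.4715/1 → 6; chars 16.
Subsquare: 1.3768/0.0833333 → 16 → q, 0.4715/0.0416667 → 11 → l; chars ql.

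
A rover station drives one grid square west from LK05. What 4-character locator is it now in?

Longitude square 0; −1 → -1, wraps to 9, carry into field.
Longitude field L = 11; −1 → 10 = K.
The latitude characters are unchanged.

KK95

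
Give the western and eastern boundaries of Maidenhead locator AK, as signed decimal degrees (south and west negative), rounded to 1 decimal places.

-180.0, -160.0

Field A=0, K=10: +0·20° lon, +10·10° lat → SW at lon -180°, lat 10°.
Cell spans 20° lon × 10° lat.
west -180.0, east -160.0.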